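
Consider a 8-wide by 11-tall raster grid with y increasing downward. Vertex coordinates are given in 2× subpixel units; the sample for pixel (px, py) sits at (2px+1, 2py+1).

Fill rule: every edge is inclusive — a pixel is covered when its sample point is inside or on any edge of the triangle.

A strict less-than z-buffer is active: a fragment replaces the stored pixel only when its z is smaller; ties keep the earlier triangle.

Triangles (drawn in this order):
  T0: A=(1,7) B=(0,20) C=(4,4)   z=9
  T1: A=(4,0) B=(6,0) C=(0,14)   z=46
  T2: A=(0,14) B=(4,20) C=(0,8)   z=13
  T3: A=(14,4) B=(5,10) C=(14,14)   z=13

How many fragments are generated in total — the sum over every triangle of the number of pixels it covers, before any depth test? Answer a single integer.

T0:
  2·area = 36  (B↔C swapped to make it positive)
  edge (1, 7)→(4, 4): d=(3,-3) inclusive
  edge (4, 4)→(0, 20): d=(-4,16) inclusive
  edge (0, 20)→(1, 7): d=(1,-13) inclusive
    (3,0)@(7, 1): e=[0,-36,72] → ·  [on edge]
    (2,1)@(5, 3): e=[0,-12,48] → ·  [on edge]
    (1,2)@(3, 5): e=[0,12,24] → █  [on edge]
    (2,2)@(5, 5): e=[6,-20,50] → ·
    (0,3)@(1, 7): e=[0,36,0] → █  [on edge]
    (2,3)@(5, 7): e=[12,-28,52] → ·
    (0,4)@(1, 9): e=[6,28,2] → █
    (1,4)@(3, 9): e=[12,-4,28] → ·
    (0,5)@(1, 11): e=[12,20,4] → █
    (1,5)@(3, 11): e=[18,-12,30] → ·
    (0,6)@(1, 13): e=[18,12,6] → █
    (1,6)@(3, 13): e=[24,-20,32] → ·
  covered (7 px):
    · · · · · · · ·
    · · · · · · · ·
    · █ · · · · · ·
    █ █ · · · · · ·
    █ · · · · · · ·
    █ · · · · · · ·
    █ · · · · · · ·
    █ · · · · · · ·
    · · · · · · · ·
    · · · · · · · ·
    · · · · · · · ·
T1:
  2·area = 28
  edge (4, 0)→(6, 0): d=(2,0) inclusive
  edge (6, 0)→(0, 14): d=(-6,14) inclusive
  edge (0, 14)→(4, 0): d=(4,-14) inclusive
    (2,0)@(5, 1): e=[2,8,18] → █
    (3,0)@(7, 1): e=[2,-20,46] → ·
    (2,1)@(5, 3): e=[6,-4,26] → ·
    (1,2)@(3, 5): e=[10,12,6] → █
    (2,2)@(5, 5): e=[10,-16,34] → ·
    (1,3)@(3, 7): e=[14,0,14] → █  [on edge]
    (2,3)@(5, 7): e=[14,-28,42] → ·
    (1,4)@(3, 9): e=[18,-12,22] → ·
    (0,5)@(1, 11): e=[22,4,2] → █
    (1,5)@(3, 11): e=[22,-24,30] → ·
    (0,6)@(1, 13): e=[26,-8,10] → ·
  covered (4 px):
    · · █ · · · · ·
    · · · · · · · ·
    · █ · · · · · ·
    · █ · · · · · ·
    · · · · · · · ·
    █ · · · · · · ·
    · · · · · · · ·
    · · · · · · · ·
    · · · · · · · ·
    · · · · · · · ·
    · · · · · · · ·
T2:
  2·area = 24  (B↔C swapped to make it positive)
  edge (0, 14)→(0, 8): d=(0,-6) inclusive
  edge (0, 8)→(4, 20): d=(4,12) inclusive
  edge (4, 20)→(0, 14): d=(-4,-6) inclusive
    (0,5)@(1, 11): e=[6,0,18] → █  [on edge]
    (1,5)@(3, 11): e=[18,-24,30] → ·
    (0,6)@(1, 13): e=[6,8,10] → █
    (1,6)@(3, 13): e=[18,-16,22] → ·
    (0,7)@(1, 15): e=[6,16,2] → █
    (1,7)@(3, 15): e=[18,-8,14] → ·
    (0,8)@(1, 17): e=[6,24,-6] → ·
    (1,8)@(3, 17): e=[18,0,6] → █  [on edge]
    (2,8)@(5, 17): e=[30,-24,18] → ·
    (1,9)@(3, 19): e=[18,8,-2] → ·
  covered (4 px):
    · · · · · · · ·
    · · · · · · · ·
    · · · · · · · ·
    · · · · · · · ·
    · · · · · · · ·
    █ · · · · · · ·
    █ · · · · · · ·
    █ · · · · · · ·
    · █ · · · · · ·
    · · · · · · · ·
    · · · · · · · ·
T3:
  2·area = 90  (B↔C swapped to make it positive)
  edge (14, 4)→(14, 14): d=(0,10) inclusive
  edge (14, 14)→(5, 10): d=(-9,-4) inclusive
  edge (5, 10)→(14, 4): d=(9,-6) inclusive
    (6,2)@(13, 5): e=[10,77,3] → █
    (7,2)@(15, 5): e=[-10,85,15] → ·
    (5,3)@(11, 7): e=[30,51,9] → █
    (7,3)@(15, 7): e=[-10,67,33] → ·
    (3,4)@(7, 9): e=[70,17,3] → █
    (4,4)@(9, 9): e=[50,25,15] → █
    (7,4)@(15, 9): e=[-10,49,51] → ·
    (3,5)@(7, 11): e=[70,-1,21] → ·
    (4,5)@(9, 11): e=[50,7,33] → █
    (7,5)@(15, 11): e=[-10,31,69] → ·
    (4,6)@(9, 13): e=[50,-11,51] → ·
    (5,6)@(11, 13): e=[30,-3,63] → ·
  covered (11 px):
    · · · · · · · ·
    · · · · · · · ·
    · · · · · · █ ·
    · · · · · █ █ ·
    · · · █ █ █ █ ·
    · · · · █ █ █ ·
    · · · · · · █ ·
    · · · · · · · ·
    · · · · · · · ·
    · · · · · · · ·
    · · · · · · · ·

Final: 26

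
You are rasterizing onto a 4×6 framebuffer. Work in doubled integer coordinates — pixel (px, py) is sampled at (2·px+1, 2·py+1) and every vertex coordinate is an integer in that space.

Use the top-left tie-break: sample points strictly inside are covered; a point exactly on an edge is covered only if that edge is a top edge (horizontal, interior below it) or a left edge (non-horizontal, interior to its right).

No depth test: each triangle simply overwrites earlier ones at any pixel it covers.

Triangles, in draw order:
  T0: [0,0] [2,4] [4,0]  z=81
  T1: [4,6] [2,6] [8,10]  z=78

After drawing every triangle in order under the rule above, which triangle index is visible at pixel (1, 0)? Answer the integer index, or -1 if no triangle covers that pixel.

T0:
  2·area = 16  (B↔C swapped to make it positive)
  edge (0, 0)→(4, 0): d=(4,0) top-left  bias=+0
  edge (4, 0)→(2, 4): d=(-2,4) right/bottom  bias=-1
  edge (2, 4)→(0, 0): d=(-2,-4) top-left  bias=+0
    (0,0)@(1, 1): e=[4,10,2] → █
    (1,0)@(3, 1): e=[4,2,10] → █
    (2,0)@(5, 1): e=[4,-6,18] → ·
    (0,1)@(1, 3): e=[12,6,-2] → ·
    (1,1)@(3, 3): e=[12,-2,6] → ·
  covered (2 px):
    █ █ · ·
    · · · ·
    · · · ·
    · · · ·
    · · · ·
    · · · ·
T1:
  2·area = 8  (B↔C swapped to make it positive)
  edge (4, 6)→(8, 10): d=(4,4) right/bottom  bias=-1
  edge (8, 10)→(2, 6): d=(-6,-4) top-left  bias=+0
  edge (2, 6)→(4, 6): d=(2,0) top-left  bias=+0
    (0,1)@(1, 3): e=[0,14,-6] → ·  [on edge]
    (1,2)@(3, 5): e=[0,10,-2] → ·  [on edge]
    (2,3)@(5, 7): e=[0,6,2] → ·  [on edge]
    (3,4)@(7, 9): e=[0,2,6] → ·  [on edge]
  covered (0 px):
    · · · ·
    · · · ·
    · · · ·
    · · · ·
    · · · ·
    · · · ·

Z-buffer (winner per pixel, '.' = empty):
  0 0 . .
  . . . .
  . . . .
  . . . .
  . . . .
  . . . .

Result: 0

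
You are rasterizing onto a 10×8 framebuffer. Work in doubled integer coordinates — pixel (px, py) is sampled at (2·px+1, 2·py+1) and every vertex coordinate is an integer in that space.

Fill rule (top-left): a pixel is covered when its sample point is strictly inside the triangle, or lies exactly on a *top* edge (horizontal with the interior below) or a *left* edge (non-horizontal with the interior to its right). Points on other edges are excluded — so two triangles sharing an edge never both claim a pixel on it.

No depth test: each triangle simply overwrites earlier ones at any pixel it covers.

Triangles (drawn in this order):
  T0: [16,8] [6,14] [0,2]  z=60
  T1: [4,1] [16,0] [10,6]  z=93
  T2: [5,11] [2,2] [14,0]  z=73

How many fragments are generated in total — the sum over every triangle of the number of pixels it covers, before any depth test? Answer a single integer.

T0:
  2·area = 156
  edge (16, 8)→(6, 14): d=(-10,6) right/bottom  bias=-1
  edge (6, 14)→(0, 2): d=(-6,-12) top-left  bias=+0
  edge (0, 2)→(16, 8): d=(16,6) right/bottom  bias=-1
    (0,1)@(1, 3): e=[140,6,10] → #
    (1,1)@(3, 3): e=[128,30,-2] → ·
    (0,2)@(1, 5): e=[120,-6,42] → ·
    (1,2)@(3, 5): e=[108,18,30] → #
    (2,2)@(5, 5): e=[96,42,18] → #
    (3,2)@(7, 5): e=[84,66,6] → #
    (4,2)@(9, 5): e=[72,90,-6] → ·
    (1,3)@(3, 7): e=[88,6,62] → #
    (4,3)@(9, 7): e=[52,78,26] → #
    (5,3)@(11, 7): e=[40,102,14] → #
    (6,3)@(13, 7): e=[28,126,2] → #
    (7,3)@(15, 7): e=[16,150,-10] → ·
    (5,5)@(11, 11): e=[0,78,78] → ·  [on edge]
  covered (19 px):
    · · · · · · · · · ·
    # · · · · · · · · ·
    · # # # · · · · · ·
    · # # # # # # · · ·
    · · # # # # # · · ·
    · · # # # · · · · ·
    · · · # · · · · · ·
    · · · · · · · · · ·
T1:
  2·area = 66
  edge (4, 1)→(16, 0): d=(12,-1) top-left  bias=+0
  edge (16, 0)→(10, 6): d=(-6,6) right/bottom  bias=-1
  edge (10, 6)→(4, 1): d=(-6,-5) top-left  bias=+0
    (2,0)@(5, 1): e=[1,60,5] → #
    (3,0)@(7, 1): e=[3,48,15] → #
    (4,0)@(9, 1): e=[5,36,25] → #
    (5,0)@(11, 1): e=[7,24,35] → #
    (6,0)@(13, 1): e=[9,12,45] → #
    (7,0)@(15, 1): e=[11,0,55] → ·  [on edge]
    (2,1)@(5, 3): e=[25,48,-7] → ·
    (3,1)@(7, 3): e=[27,36,3] → #
    (6,1)@(13, 3): e=[33,0,33] → ·  [on edge]
    (3,2)@(7, 5): e=[51,24,-9] → ·
    (4,2)@(9, 5): e=[53,12,1] → #
    (5,2)@(11, 5): e=[55,0,11] → ·  [on edge]
    (4,3)@(9, 7): e=[77,0,-11] → ·  [on edge]
    (3,4)@(7, 9): e=[99,0,-33] → ·  [on edge]
    (2,5)@(5, 11): e=[121,0,-55] → ·  [on edge]
    (1,6)@(3, 13): e=[143,0,-77] → ·  [on edge]
    (0,7)@(1, 15): e=[165,0,-99] → ·  [on edge]
  covered (9 px):
    · · # # # # # · · ·
    · · · # # # · · · ·
    · · · · # · · · · ·
    · · · · · · · · · ·
    · · · · · · · · · ·
    · · · · · · · · · ·
    · · · · · · · · · ·
    · · · · · · · · · ·
T2:
  2·area = 114
  edge (5, 11)→(2, 2): d=(-3,-9) top-left  bias=+0
  edge (2, 2)→(14, 0): d=(12,-2) top-left  bias=+0
  edge (14, 0)→(5, 11): d=(-9,11) right/bottom  bias=-1
    (4,0)@(9, 1): e=[66,2,46] → #
    (5,0)@(11, 1): e=[84,6,24] → #
    (6,0)@(13, 1): e=[102,10,2] → #
    (7,0)@(15, 1): e=[120,14,-20] → ·
    (1,1)@(3, 3): e=[6,14,94] → #
    (2,1)@(5, 3): e=[24,18,72] → #
    (3,1)@(7, 3): e=[42,22,50] → #
    (6,1)@(13, 3): e=[96,34,-16] → ·
    (1,2)@(3, 5): e=[0,38,76] → #  [on edge]
    (5,2)@(11, 5): e=[72,54,-12] → ·
    (1,3)@(3, 7): e=[-6,62,58] → ·
    (2,3)@(5, 7): e=[12,66,36] → #
    (2,5)@(5, 11): e=[0,114,0] → ·  [on edge]
  covered (15 px):
    · · · · # # # · · ·
    · # # # # # · · · ·
    · # # # # · · · · ·
    · · # # · · · · · ·
    · · # · · · · · · ·
    · · · · · · · · · ·
    · · · · · · · · · ·
    · · · · · · · · · ·

Final: 43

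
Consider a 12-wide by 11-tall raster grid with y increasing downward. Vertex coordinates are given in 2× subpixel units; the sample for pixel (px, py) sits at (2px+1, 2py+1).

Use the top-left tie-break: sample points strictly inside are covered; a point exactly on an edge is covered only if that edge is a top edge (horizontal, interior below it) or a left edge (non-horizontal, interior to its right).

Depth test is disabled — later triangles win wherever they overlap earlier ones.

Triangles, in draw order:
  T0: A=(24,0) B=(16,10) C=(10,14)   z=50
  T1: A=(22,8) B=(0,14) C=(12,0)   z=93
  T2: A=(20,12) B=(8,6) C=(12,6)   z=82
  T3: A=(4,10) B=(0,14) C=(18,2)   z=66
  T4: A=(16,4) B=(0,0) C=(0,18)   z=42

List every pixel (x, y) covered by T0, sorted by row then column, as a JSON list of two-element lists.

T0:
  2·area = 28
  edge (24, 0)→(16, 10): d=(-8,10) right/bottom  bias=-1
  edge (16, 10)→(10, 14): d=(-6,4) right/bottom  bias=-1
  edge (10, 14)→(24, 0): d=(14,-14) top-left  bias=+0
    (11,0)@(23, 1): e=[2,26,0] → #  [on edge]
    (10,1)@(21, 3): e=[6,22,0] → #  [on edge]
    (11,1)@(23, 3): e=[-14,14,28] → ·
    (9,2)@(19, 5): e=[10,18,0] → #  [on edge]
    (10,2)@(21, 5): e=[-10,10,28] → ·
    (8,3)@(17, 7): e=[14,14,0] → #  [on edge]
    (9,3)@(19, 7): e=[-6,6,28] → ·
    (7,4)@(15, 9): e=[18,10,0] → #  [on edge]
    (8,4)@(17, 9): e=[-2,2,28] → ·
    (6,5)@(13, 11): e=[22,6,0] → #  [on edge]
    (7,5)@(15, 11): e=[2,-2,28] → ·
    (5,6)@(11, 13): e=[26,2,0] → #  [on edge]
    (4,7)@(9, 15): e=[30,-2,0] → ·  [on edge]
    (3,8)@(7, 17): e=[34,-6,0] → ·  [on edge]
    (2,9)@(5, 19): e=[38,-10,0] → ·  [on edge]
    (1,10)@(3, 21): e=[42,-14,0] → ·  [on edge]
  covered (7 px):
    · · · · · · · · · · · #
    · · · · · · · · · · # ·
    · · · · · · · · · # · ·
    · · · · · · · · # · · ·
    · · · · · · · # · · · ·
    · · · · · · # · · · · ·
    · · · · · # · · · · · ·
    · · · · · · · · · · · ·
    · · · · · · · · · · · ·
    · · · · · · · · · · · ·
    · · · · · · · · · · · ·
T1:
  2·area = 236
  edge (22, 8)→(0, 14): d=(-22,6) right/bottom  bias=-1
  edge (0, 14)→(12, 0): d=(12,-14) top-left  bias=+0
  edge (12, 0)→(22, 8): d=(10,8) right/bottom  bias=-1
    (6,0)@(13, 1): e=[208,26,2] → #
    (7,0)@(15, 1): e=[196,54,-14] → ·
    (5,1)@(11, 3): e=[176,22,38] → #
    (7,1)@(15, 3): e=[152,78,6] → #
    (8,1)@(17, 3): e=[140,106,-10] → ·
    (4,2)@(9, 5): e=[144,18,74] → #
    (8,2)@(17, 5): e=[96,130,10] → #
    (9,2)@(19, 5): e=[84,158,-6] → ·
    (3,3)@(7, 7): e=[112,14,110] → #
    (9,3)@(19, 7): e=[40,182,14] → #
    (10,3)@(21, 7): e=[28,210,-2] → ·
    (2,4)@(5, 9): e=[80,10,146] → #
    (5,5)@(11, 11): e=[0,118,118] → ·  [on edge]
  covered (29 px):
    · · · · · · # · · · · ·
    · · · · · # # # · · · ·
    · · · · # # # # # · · ·
    · · · # # # # # # # · ·
    · · # # # # # # # · · ·
    · # # # # · · · · · · ·
    # # · · · · · · · · · ·
    · · · · · · · · · · · ·
    · · · · · · · · · · · ·
    · · · · · · · · · · · ·
    · · · · · · · · · · · ·
T2:
  2·area = 24
  edge (20, 12)→(8, 6): d=(-12,-6) top-left  bias=+0
  edge (8, 6)→(12, 6): d=(4,0) top-left  bias=+0
  edge (12, 6)→(20, 12): d=(8,6) right/bottom  bias=-1
    (5,3)@(11, 7): e=[6,4,14] → #
    (6,3)@(13, 7): e=[18,4,2] → #
    (7,3)@(15, 7): e=[30,4,-10] → ·
    (5,4)@(11, 9): e=[-18,12,30] → ·
    (6,4)@(13, 9): e=[-6,12,18] → ·
    (7,4)@(15, 9): e=[6,12,6] → #
    (8,4)@(17, 9): e=[18,12,-6] → ·
    (7,5)@(15, 11): e=[-18,20,22] → ·
  covered (3 px):
    · · · · · · · · · · · ·
    · · · · · · · · · · · ·
    · · · · · · · · · · · ·
    · · · · · # # · · · · ·
    · · · · · · · # · · · ·
    · · · · · · · · · · · ·
    · · · · · · · · · · · ·
    · · · · · · · · · · · ·
    · · · · · · · · · · · ·
    · · · · · · · · · · · ·
    · · · · · · · · · · · ·
T3:
  2·area = 24  (B↔C swapped to make it positive)
  edge (4, 10)→(18, 2): d=(14,-8) top-left  bias=+0
  edge (18, 2)→(0, 14): d=(-18,12) right/bottom  bias=-1
  edge (0, 14)→(4, 10): d=(4,-4) top-left  bias=+0
    (6,0)@(13, 1): e=[-54,78,0] → ·  [on edge]
    (5,1)@(11, 3): e=[-42,66,0] → ·  [on edge]
    (4,2)@(9, 5): e=[-30,54,0] → ·  [on edge]
    (6,2)@(13, 5): e=[2,6,16] → #
    (7,2)@(15, 5): e=[18,-18,24] → ·
    (3,3)@(7, 7): e=[-18,42,0] → ·  [on edge]
    (6,3)@(13, 7): e=[30,-30,24] → ·
    (2,4)@(5, 9): e=[-6,30,0] → ·  [on edge]
    (3,4)@(7, 9): e=[10,6,8] → #
    (4,4)@(9, 9): e=[26,-18,16] → ·
    (1,5)@(3, 11): e=[6,18,0] → #  [on edge]
    (2,5)@(5, 11): e=[22,-6,8] → ·
    (0,6)@(1, 13): e=[18,6,0] → #  [on edge]
  covered (4 px):
    · · · · · · · · · · · ·
    · · · · · · · · · · · ·
    · · · · · · # · · · · ·
    · · · · · · · · · · · ·
    · · · # · · · · · · · ·
    · # · · · · · · · · · ·
    # · · · · · · · · · · ·
    · · · · · · · · · · · ·
    · · · · · · · · · · · ·
    · · · · · · · · · · · ·
    · · · · · · · · · · · ·
T4:
  2·area = 288  (B↔C swapped to make it positive)
  edge (16, 4)→(0, 18): d=(-16,14) right/bottom  bias=-1
  edge (0, 18)→(0, 0): d=(0,-18) top-left  bias=+0
  edge (0, 0)→(16, 4): d=(16,4) right/bottom  bias=-1
    (0,0)@(1, 1): e=[258,18,12] → #
    (1,0)@(3, 1): e=[230,54,4] → #
    (2,0)@(5, 1): e=[202,90,-4] → ·
    (0,1)@(1, 3): e=[226,18,44] → #
    (2,1)@(5, 3): e=[170,90,28] → #
    (3,1)@(7, 3): e=[142,126,20] → #
    (4,1)@(9, 3): e=[114,162,12] → #
    (5,1)@(11, 3): e=[86,198,4] → #
    (6,1)@(13, 3): e=[58,234,-4] → ·
    (0,2)@(1, 5): e=[194,18,76] → #
    (6,2)@(13, 5): e=[26,234,28] → #
    (7,2)@(15, 5): e=[-2,270,20] → ·
  covered (36 px):
    # # · · · · · · · · · ·
    # # # # # # · · · · · ·
    # # # # # # # · · · · ·
    # # # # # # · · · · · ·
    # # # # # · · · · · · ·
    # # # # · · · · · · · ·
    # # # · · · · · · · · ·
    # # · · · · · · · · · ·
    # · · · · · · · · · · ·
    · · · · · · · · · · · ·
    · · · · · · · · · · · ·

Final: [[11,0],[10,1],[9,2],[8,3],[7,4],[6,5],[5,6]]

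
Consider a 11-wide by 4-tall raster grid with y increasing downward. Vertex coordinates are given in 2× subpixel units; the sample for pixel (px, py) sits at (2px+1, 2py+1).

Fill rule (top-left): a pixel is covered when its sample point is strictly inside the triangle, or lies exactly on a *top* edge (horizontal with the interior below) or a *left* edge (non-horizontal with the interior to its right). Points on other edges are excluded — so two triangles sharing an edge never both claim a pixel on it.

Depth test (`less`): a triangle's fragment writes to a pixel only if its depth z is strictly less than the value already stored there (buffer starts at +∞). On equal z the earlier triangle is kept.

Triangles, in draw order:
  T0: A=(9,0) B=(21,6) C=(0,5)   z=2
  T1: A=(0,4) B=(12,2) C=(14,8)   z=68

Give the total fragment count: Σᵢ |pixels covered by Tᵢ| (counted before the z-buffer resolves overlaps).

T0:
  2·area = 114
  edge (9, 0)→(21, 6): d=(12,6) right/bottom  bias=-1
  edge (21, 6)→(0, 5): d=(-21,-1) top-left  bias=+0
  edge (0, 5)→(9, 0): d=(9,-5) top-left  bias=+0
    (4,0)@(9, 1): e=[12,93,9] → #
    (5,0)@(11, 1): e=[0,95,19] → ·  [on edge]
    (2,1)@(5, 3): e=[60,47,7] → #
    (3,1)@(7, 3): e=[48,49,17] → #
    (5,1)@(11, 3): e=[24,53,37] → #
    (6,1)@(13, 3): e=[12,55,47] → #
    (7,1)@(15, 3): e=[0,57,57] → ·  [on edge]
    (0,2)@(1, 5): e=[108,1,5] → #
    (1,2)@(3, 5): e=[96,3,15] → #
    (7,2)@(15, 5): e=[24,15,75] → #
    (8,2)@(17, 5): e=[12,17,85] → #
    (9,2)@(19, 5): e=[0,19,95] → ·  [on edge]
  covered (15 px):
    · · · · # · · · · · ·
    · · # # # # # · · · ·
    # # # # # # # # # · ·
    · · · · · · · · · · ·
T1:
  2·area = 76
  edge (0, 4)→(12, 2): d=(12,-2) top-left  bias=+0
  edge (12, 2)→(14, 8): d=(2,6) right/bottom  bias=-1
  edge (14, 8)→(0, 4): d=(-14,-4) top-left  bias=+0
    (3,1)@(7, 3): e=[2,32,42] → #
    (4,1)@(9, 3): e=[6,20,50] → #
    (5,1)@(11, 3): e=[10,8,58] → #
    (6,1)@(13, 3): e=[14,-4,66] → ·
    (2,2)@(5, 5): e=[22,48,6] → #
    (6,2)@(13, 5): e=[38,0,38] → ·  [on edge]
    (2,3)@(5, 7): e=[46,52,-22] → ·
    (3,3)@(7, 7): e=[50,40,-14] → ·
    (4,3)@(9, 7): e=[54,28,-6] → ·
    (5,3)@(11, 7): e=[58,16,2] → #
    (6,3)@(13, 7): e=[62,4,10] → #
    (7,3)@(15, 7): e=[66,-8,18] → ·
  covered (9 px):
    · · · · · · · · · · ·
    · · · # # # · · · · ·
    · · # # # # · · · · ·
    · · · · · # # · · · ·

Final: 24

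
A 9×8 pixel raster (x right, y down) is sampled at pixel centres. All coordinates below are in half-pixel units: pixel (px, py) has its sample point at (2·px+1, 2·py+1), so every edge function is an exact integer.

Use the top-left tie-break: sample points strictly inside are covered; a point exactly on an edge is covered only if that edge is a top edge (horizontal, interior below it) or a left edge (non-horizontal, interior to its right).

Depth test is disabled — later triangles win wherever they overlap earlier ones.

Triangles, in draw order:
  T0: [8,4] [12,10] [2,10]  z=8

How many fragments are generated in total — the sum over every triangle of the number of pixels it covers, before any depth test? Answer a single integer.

T0:
  2·area = 60
  edge (8, 4)→(12, 10): d=(4,6) right/bottom  bias=-1
  edge (12, 10)→(2, 10): d=(-10,0) right/bottom  bias=-1
  edge (2, 10)→(8, 4): d=(6,-6) top-left  bias=+0
    (5,0)@(11, 1): e=[-30,90,0] → ·  [on edge]
    (4,1)@(9, 3): e=[-10,70,0] → ·  [on edge]
    (3,2)@(7, 5): e=[10,50,0] → █  [on edge]
    (4,2)@(9, 5): e=[-2,50,12] → ·
    (2,3)@(5, 7): e=[30,30,0] → █  [on edge]
    (4,3)@(9, 7): e=[6,30,24] → █
    (5,3)@(11, 7): e=[-6,30,36] → ·
    (1,4)@(3, 9): e=[50,10,0] → █  [on edge]
    (5,4)@(11, 9): e=[2,10,48] → █
    (6,4)@(13, 9): e=[-10,10,60] → ·
    (0,5)@(1, 11): e=[70,-10,0] → ·  [on edge]
    (1,5)@(3, 11): e=[58,-10,12] → ·
  covered (9 px):
    · · · · · · · · ·
    · · · · · · · · ·
    · · · █ · · · · ·
    · · █ █ █ · · · ·
    · █ █ █ █ █ · · ·
    · · · · · · · · ·
    · · · · · · · · ·
    · · · · · · · · ·

Final: 9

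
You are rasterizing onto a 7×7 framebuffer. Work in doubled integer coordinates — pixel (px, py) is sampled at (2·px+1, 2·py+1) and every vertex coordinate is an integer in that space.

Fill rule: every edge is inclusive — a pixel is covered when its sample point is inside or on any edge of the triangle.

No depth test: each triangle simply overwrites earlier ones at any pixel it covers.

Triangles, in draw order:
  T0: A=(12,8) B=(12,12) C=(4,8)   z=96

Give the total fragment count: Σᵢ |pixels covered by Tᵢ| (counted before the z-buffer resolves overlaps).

T0:
  2·area = 32
  edge (12, 8)→(12, 12): d=(0,4) inclusive
  edge (12, 12)→(4, 8): d=(-8,-4) inclusive
  edge (4, 8)→(12, 8): d=(8,0) inclusive
    (3,4)@(7, 9): e=[20,4,8] → X
    (4,4)@(9, 9): e=[12,12,8] → X
    (5,4)@(11, 9): e=[4,20,8] → X
    (6,4)@(13, 9): e=[-4,28,8] → .
    (3,5)@(7, 11): e=[20,-12,24] → .
    (4,5)@(9, 11): e=[12,-4,24] → .
    (5,5)@(11, 11): e=[4,4,24] → X
    (6,5)@(13, 11): e=[-4,12,24] → .
    (5,6)@(11, 13): e=[4,-12,40] → .
  covered (4 px):
    . . . . . . .
    . . . . . . .
    . . . . . . .
    . . . . . . .
    . . . X X X .
    . . . . . X .
    . . . . . . .

Result: 4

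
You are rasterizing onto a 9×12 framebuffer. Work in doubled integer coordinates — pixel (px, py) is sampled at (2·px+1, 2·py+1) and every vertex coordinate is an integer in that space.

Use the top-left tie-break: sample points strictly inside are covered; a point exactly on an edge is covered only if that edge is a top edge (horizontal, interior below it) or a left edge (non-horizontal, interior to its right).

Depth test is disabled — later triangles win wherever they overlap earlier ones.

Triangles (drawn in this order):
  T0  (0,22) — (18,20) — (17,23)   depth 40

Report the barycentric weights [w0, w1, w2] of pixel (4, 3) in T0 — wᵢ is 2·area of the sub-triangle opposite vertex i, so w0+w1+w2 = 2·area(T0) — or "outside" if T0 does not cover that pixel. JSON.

T0:
  2·area = 52
  edge (0, 22)→(18, 20): d=(18,-2) top-left  bias=+0
  edge (18, 20)→(17, 23): d=(-1,3) right/bottom  bias=-1
  edge (17, 23)→(0, 22): d=(-17,-1) top-left  bias=+0
    (4,10)@(9, 21): e=[0,26,26] → █  [on edge]
    (5,10)@(11, 21): e=[4,20,28] → █
    (6,10)@(13, 21): e=[8,14,30] → █
    (7,10)@(15, 21): e=[12,8,32] → █
    (8,10)@(17, 21): e=[16,2,34] → █
    (4,11)@(9, 23): e=[36,24,-8] → ·
    (5,11)@(11, 23): e=[40,18,-6] → ·
    (6,11)@(13, 23): e=[44,12,-4] → ·
    (7,11)@(15, 23): e=[48,6,-2] → ·
    (8,11)@(17, 23): e=[52,0,0] → ·  [on edge]
  covered (5 px):
    · · · · · · · · ·
    · · · · · · · · ·
    · · · · · · · · ·
    · · · · · · · · ·
    · · · · · · · · ·
    · · · · · · · · ·
    · · · · · · · · ·
    · · · · · · · · ·
    · · · · · · · · ·
    · · · · · · · · ·
    · · · · █ █ █ █ █
    · · · · · · · · ·

Result: "outside"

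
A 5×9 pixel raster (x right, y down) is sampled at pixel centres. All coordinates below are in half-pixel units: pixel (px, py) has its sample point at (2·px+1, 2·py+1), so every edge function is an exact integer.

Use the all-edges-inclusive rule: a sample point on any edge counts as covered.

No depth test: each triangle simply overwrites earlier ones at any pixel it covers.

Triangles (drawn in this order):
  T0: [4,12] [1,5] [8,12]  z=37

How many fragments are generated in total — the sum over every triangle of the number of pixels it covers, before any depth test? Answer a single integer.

T0:
  2·area = 28
  edge (4, 12)→(1, 5): d=(-3,-7) inclusive
  edge (1, 5)→(8, 12): d=(7,7) inclusive
  edge (8, 12)→(4, 12): d=(-4,0) inclusive
    (0,2)@(1, 5): e=[0,0,28] → █  [on edge]
    (1,2)@(3, 5): e=[14,-14,28] → ·
    (0,3)@(1, 7): e=[-6,14,20] → ·
    (1,3)@(3, 7): e=[8,0,20] → █  [on edge]
    (2,3)@(5, 7): e=[22,-14,20] → ·
    (1,4)@(3, 9): e=[2,14,12] → █
    (2,4)@(5, 9): e=[16,0,12] → █  [on edge]
    (3,4)@(7, 9): e=[30,-14,12] → ·
    (1,5)@(3, 11): e=[-4,28,4] → ·
    (2,5)@(5, 11): e=[10,14,4] → █
    (3,5)@(7, 11): e=[24,0,4] → █  [on edge]
    (4,5)@(9, 11): e=[38,-14,4] → ·
    (4,6)@(9, 13): e=[32,0,-4] → ·  [on edge]
  covered (6 px):
    · · · · ·
    · · · · ·
    █ · · · ·
    · █ · · ·
    · █ █ · ·
    · · █ █ ·
    · · · · ·
    · · · · ·
    · · · · ·

Final: 6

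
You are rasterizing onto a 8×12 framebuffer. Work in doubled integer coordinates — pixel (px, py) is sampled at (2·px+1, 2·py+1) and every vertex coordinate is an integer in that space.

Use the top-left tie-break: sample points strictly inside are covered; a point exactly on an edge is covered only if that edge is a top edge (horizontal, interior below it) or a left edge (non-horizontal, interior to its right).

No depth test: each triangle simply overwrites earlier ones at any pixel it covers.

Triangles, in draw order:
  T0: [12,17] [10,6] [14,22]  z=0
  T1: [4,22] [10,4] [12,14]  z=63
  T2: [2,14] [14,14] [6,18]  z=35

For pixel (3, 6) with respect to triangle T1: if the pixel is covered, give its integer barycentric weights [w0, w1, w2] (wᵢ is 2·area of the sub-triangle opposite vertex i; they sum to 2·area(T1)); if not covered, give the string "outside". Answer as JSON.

T0:
  2·area = 12
  edge (12, 17)→(10, 6): d=(-2,-11) top-left  bias=+0
  edge (10, 6)→(14, 22): d=(4,16) right/bottom  bias=-1
  edge (14, 22)→(12, 17): d=(-2,-5) top-left  bias=+0
    (5,5)@(11, 11): e=[1,4,7] → █
    (6,5)@(13, 11): e=[23,-28,17] → ·
    (5,6)@(11, 13): e=[-3,12,3] → ·
    (6,9)@(13, 19): e=[7,4,1] → █
    (7,9)@(15, 19): e=[29,-28,11] → ·
    (6,10)@(13, 21): e=[3,12,-3] → ·
  covered (2 px):
    · · · · · · · ·
    · · · · · · · ·
    · · · · · · · ·
    · · · · · · · ·
    · · · · · · · ·
    · · · · · █ · ·
    · · · · · · · ·
    · · · · · · · ·
    · · · · · · · ·
    · · · · · · █ ·
    · · · · · · · ·
    · · · · · · · ·
T1:
  2·area = 96
  edge (4, 22)→(10, 4): d=(6,-18) top-left  bias=+0
  edge (10, 4)→(12, 14): d=(2,10) right/bottom  bias=-1
  edge (12, 14)→(4, 22): d=(-8,8) right/bottom  bias=-1
    (5,0)@(11, 1): e=[0,-16,112] → ·  [on edge]
    (4,3)@(9, 7): e=[0,16,80] → █  [on edge]
    (5,3)@(11, 7): e=[36,-4,64] → ·
    (4,4)@(9, 9): e=[12,20,64] → █
    (5,4)@(11, 9): e=[48,0,48] → ·  [on edge]
    (4,5)@(9, 11): e=[24,24,48] → █
    (5,5)@(11, 11): e=[60,4,32] → █
    (6,5)@(13, 11): e=[96,-16,16] → ·
    (7,5)@(15, 11): e=[132,-36,0] → ·  [on edge]
    (3,6)@(7, 13): e=[0,48,48] → █  [on edge]
    (6,6)@(13, 13): e=[108,-12,0] → ·  [on edge]
    (3,7)@(7, 15): e=[12,52,32] → █
    (5,7)@(11, 15): e=[84,12,0] → ·  [on edge]
    (4,8)@(9, 17): e=[60,36,0] → ·  [on edge]
    (2,9)@(5, 19): e=[0,80,16] → █  [on edge]
    (3,9)@(7, 19): e=[36,60,0] → ·  [on edge]
    (6,9)@(13, 19): e=[144,0,-48] → ·  [on edge]
    (2,10)@(5, 21): e=[12,84,0] → ·  [on edge]
    (1,11)@(3, 23): e=[-12,108,0] → ·  [on edge]
  covered (11 px):
    · · · · · · · ·
    · · · · · · · ·
    · · · · · · · ·
    · · · · █ · · ·
    · · · · █ · · ·
    · · · · █ █ · ·
    · · · █ █ █ · ·
    · · · █ █ · · ·
    · · · █ · · · ·
    · · █ · · · · ·
    · · · · · · · ·
    · · · · · · · ·
T2:
  2·area = 48
  edge (2, 14)→(14, 14): d=(12,0) top-left  bias=+0
  edge (14, 14)→(6, 18): d=(-8,4) right/bottom  bias=-1
  edge (6, 18)→(2, 14): d=(-4,-4) top-left  bias=+0
    (0,6)@(1, 13): e=[-12,60,0] → ·  [on edge]
    (1,7)@(3, 15): e=[12,36,0] → █  [on edge]
    (2,7)@(5, 15): e=[12,28,8] → █
    (3,7)@(7, 15): e=[12,20,16] → █
    (4,7)@(9, 15): e=[12,12,24] → █
    (5,7)@(11, 15): e=[12,4,32] → █
    (6,7)@(13, 15): e=[12,-4,40] → ·
    (1,8)@(3, 17): e=[36,20,-8] → ·
    (2,8)@(5, 17): e=[36,12,0] → █  [on edge]
    (4,8)@(9, 17): e=[36,-4,16] → ·
    (5,8)@(11, 17): e=[36,-12,24] → ·
    (2,9)@(5, 19): e=[60,-4,-8] → ·
    (3,9)@(7, 19): e=[60,-12,0] → ·  [on edge]
    (4,10)@(9, 21): e=[84,-36,0] → ·  [on edge]
    (5,11)@(11, 23): e=[108,-60,0] → ·  [on edge]
  covered (7 px):
    · · · · · · · ·
    · · · · · · · ·
    · · · · · · · ·
    · · · · · · · ·
    · · · · · · · ·
    · · · · · · · ·
    · · · · · · · ·
    · █ █ █ █ █ · ·
    · · █ █ · · · ·
    · · · · · · · ·
    · · · · · · · ·
    · · · · · · · ·

Answer: [48,48,0]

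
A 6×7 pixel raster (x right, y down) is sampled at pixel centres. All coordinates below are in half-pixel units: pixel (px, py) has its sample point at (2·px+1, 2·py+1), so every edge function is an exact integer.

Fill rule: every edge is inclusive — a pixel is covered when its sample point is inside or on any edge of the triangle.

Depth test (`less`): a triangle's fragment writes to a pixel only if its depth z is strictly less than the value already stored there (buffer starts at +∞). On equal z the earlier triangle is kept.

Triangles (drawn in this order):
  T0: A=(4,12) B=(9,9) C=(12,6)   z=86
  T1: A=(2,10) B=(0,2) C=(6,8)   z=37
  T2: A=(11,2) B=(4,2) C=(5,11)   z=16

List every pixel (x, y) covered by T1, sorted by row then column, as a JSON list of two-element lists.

T0:
  2·area = 6  (B↔C swapped to make it positive)
  edge (4, 12)→(12, 6): d=(8,-6) inclusive
  edge (12, 6)→(9, 9): d=(-3,3) inclusive
  edge (9, 9)→(4, 12): d=(-5,3) inclusive
    (5,3)@(11, 7): e=[2,0,4] → #  [on edge]
    (4,4)@(9, 9): e=[6,0,0] → #  [on edge]
    (5,4)@(11, 9): e=[18,-6,-6] → ·
    (3,5)@(7, 11): e=[10,0,-4] → ·  [on edge]
    (4,5)@(9, 11): e=[22,-6,-10] → ·
    (2,6)@(5, 13): e=[14,0,-8] → ·  [on edge]
  covered (2 px):
    · · · · · ·
    · · · · · ·
    · · · · · ·
    · · · · · #
    · · · · # ·
    · · · · · ·
    · · · · · ·
T1:
  2·area = 36
  edge (2, 10)→(0, 2): d=(-2,-8) inclusive
  edge (0, 2)→(6, 8): d=(6,6) inclusive
  edge (6, 8)→(2, 10): d=(-4,2) inclusive
    (0,1)@(1, 3): e=[6,0,30] → #  [on edge]
    (1,1)@(3, 3): e=[22,-12,26] → ·
    (0,2)@(1, 5): e=[2,12,22] → #
    (1,2)@(3, 5): e=[18,0,18] → #  [on edge]
    (2,2)@(5, 5): e=[34,-12,14] → ·
    (0,3)@(1, 7): e=[-2,24,14] → ·
    (1,3)@(3, 7): e=[14,12,10] → #
    (2,3)@(5, 7): e=[30,0,6] → #  [on edge]
    (3,3)@(7, 7): e=[46,-12,2] → ·
    (1,4)@(3, 9): e=[10,24,2] → #
    (2,4)@(5, 9): e=[26,12,-2] → ·
    (3,4)@(7, 9): e=[42,0,-6] → ·  [on edge]
    (4,5)@(9, 11): e=[54,0,-18] → ·  [on edge]
    (5,6)@(11, 13): e=[66,0,-30] → ·  [on edge]
  covered (6 px):
    · · · · · ·
    # · · · · ·
    # # · · · ·
    · # # · · ·
    · # · · · ·
    · · · · · ·
    · · · · · ·
T2:
  2·area = 63  (B↔C swapped to make it positive)
  edge (11, 2)→(5, 11): d=(-6,9) inclusive
  edge (5, 11)→(4, 2): d=(-1,-9) inclusive
  edge (4, 2)→(11, 2): d=(7,0) inclusive
    (2,1)@(5, 3): e=[48,8,7] → #
    (3,1)@(7, 3): e=[30,26,7] → #
    (4,1)@(9, 3): e=[12,44,7] → #
    (5,1)@(11, 3): e=[-6,62,7] → ·
    (2,2)@(5, 5): e=[36,6,21] → #
    (4,2)@(9, 5): e=[0,42,21] → #  [on edge]
    (5,2)@(11, 5): e=[-18,60,21] → ·
    (2,3)@(5, 7): e=[24,4,35] → #
    (4,3)@(9, 7): e=[-12,40,35] → ·
    (2,4)@(5, 9): e=[12,2,49] → #
    (3,4)@(7, 9): e=[-6,20,49] → ·
    (2,5)@(5, 11): e=[0,0,63] → #  [on edge]
  covered (10 px):
    · · · · · ·
    · · # # # ·
    · · # # # ·
    · · # # · ·
    · · # · · ·
    · · # · · ·
    · · · · · ·

Final: [[0,1],[0,2],[1,2],[1,3],[2,3],[1,4]]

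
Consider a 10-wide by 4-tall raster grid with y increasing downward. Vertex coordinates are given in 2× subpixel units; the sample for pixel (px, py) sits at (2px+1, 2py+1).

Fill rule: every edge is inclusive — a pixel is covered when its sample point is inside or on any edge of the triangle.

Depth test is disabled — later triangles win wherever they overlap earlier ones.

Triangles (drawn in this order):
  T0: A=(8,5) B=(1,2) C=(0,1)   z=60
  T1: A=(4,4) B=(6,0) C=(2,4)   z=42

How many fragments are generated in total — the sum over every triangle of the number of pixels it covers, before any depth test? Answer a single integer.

T0:
  2·area = 4
  edge (8, 5)→(1, 2): d=(-7,-3) inclusive
  edge (1, 2)→(0, 1): d=(-1,-1) inclusive
  edge (0, 1)→(8, 5): d=(8,4) inclusive
  covered (0 px):
    . . . . . . . . . .
    . . . . . . . . . .
    . . . . . . . . . .
    . . . . . . . . . .
T1:
  2·area = 8  (B↔C swapped to make it positive)
  edge (4, 4)→(2, 4): d=(-2,0) inclusive
  edge (2, 4)→(6, 0): d=(4,-4) inclusive
  edge (6, 0)→(4, 4): d=(-2,4) inclusive
    (2,0)@(5, 1): e=[6,0,2] → X  [on edge]
    (3,0)@(7, 1): e=[6,8,-6] → .
    (1,1)@(3, 3): e=[2,0,6] → X  [on edge]
    (2,1)@(5, 3): e=[2,8,-2] → .
    (0,2)@(1, 5): e=[-2,0,10] → .  [on edge]
    (1,2)@(3, 5): e=[-2,8,2] → .
  covered (2 px):
    . . X . . . . . . .
    . X . . . . . . . .
    . . . . . . . . . .
    . . . . . . . . . .

Result: 2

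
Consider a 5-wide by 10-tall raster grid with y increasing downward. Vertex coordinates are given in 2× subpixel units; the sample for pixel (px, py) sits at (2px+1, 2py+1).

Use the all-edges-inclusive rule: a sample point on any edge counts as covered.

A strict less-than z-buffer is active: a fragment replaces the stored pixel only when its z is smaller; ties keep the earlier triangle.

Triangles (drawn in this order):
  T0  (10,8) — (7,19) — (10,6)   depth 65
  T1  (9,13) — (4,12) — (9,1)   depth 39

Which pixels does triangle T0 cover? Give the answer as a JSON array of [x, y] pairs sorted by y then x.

T0:
  2·area = 6
  edge (10, 8)→(7, 19): d=(-3,11) inclusive
  edge (7, 19)→(10, 6): d=(3,-13) inclusive
  edge (10, 6)→(10, 8): d=(0,2) inclusive
    (4,5)@(9, 11): e=[2,2,2] → #
    (4,6)@(9, 13): e=[-4,8,2] → ·
    (3,9)@(7, 19): e=[0,0,6] → #  [on edge]
    (4,9)@(9, 19): e=[-22,26,2] → ·
  covered (2 px):
    · · · · ·
    · · · · ·
    · · · · ·
    · · · · ·
    · · · · ·
    · · · · #
    · · · · ·
    · · · · ·
    · · · · ·
    · · · # ·
T1:
  2·area = 60
  edge (9, 13)→(4, 12): d=(-5,-1) inclusive
  edge (4, 12)→(9, 1): d=(5,-11) inclusive
  edge (9, 1)→(9, 13): d=(0,12) inclusive
    (4,0)@(9, 1): e=[60,0,0] → #  [on edge]
    (4,1)@(9, 3): e=[50,10,0] → #  [on edge]
    (4,2)@(9, 5): e=[40,20,0] → #  [on edge]
    (3,3)@(7, 7): e=[28,8,24] → #
    (4,3)@(9, 7): e=[30,30,0] → #  [on edge]
    (3,4)@(7, 9): e=[18,18,24] → #
    (4,4)@(9, 9): e=[20,40,0] → #  [on edge]
    (2,5)@(5, 11): e=[6,6,48] → #
    (4,5)@(9, 11): e=[10,50,0] → #  [on edge]
    (2,6)@(5, 13): e=[-4,16,48] → ·
    (3,6)@(7, 13): e=[-2,38,24] → ·
    (4,6)@(9, 13): e=[0,60,0] → #  [on edge]
    (4,7)@(9, 15): e=[-10,70,0] → ·  [on edge]
    (4,8)@(9, 17): e=[-20,80,0] → ·  [on edge]
    (4,9)@(9, 19): e=[-30,90,0] → ·  [on edge]
  covered (11 px):
    · · · · #
    · · · · #
    · · · · #
    · · · # #
    · · · # #
    · · # # #
    · · · · #
    · · · · ·
    · · · · ·
    · · · · ·

Final: [[4,5],[3,9]]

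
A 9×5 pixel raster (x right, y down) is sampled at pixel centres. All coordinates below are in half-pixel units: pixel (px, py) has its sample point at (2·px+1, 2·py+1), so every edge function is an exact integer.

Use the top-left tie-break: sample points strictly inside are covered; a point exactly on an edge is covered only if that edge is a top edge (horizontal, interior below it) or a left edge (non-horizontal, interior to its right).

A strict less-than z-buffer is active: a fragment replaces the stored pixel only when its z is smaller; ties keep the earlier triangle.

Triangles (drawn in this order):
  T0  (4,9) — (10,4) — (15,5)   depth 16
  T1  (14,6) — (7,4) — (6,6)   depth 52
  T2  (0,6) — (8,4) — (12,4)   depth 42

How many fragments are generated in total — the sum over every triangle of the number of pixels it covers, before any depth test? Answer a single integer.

T0:
  2·area = 31
  edge (4, 9)→(10, 4): d=(6,-5) top-left  bias=+0
  edge (10, 4)→(15, 5): d=(5,1) right/bottom  bias=-1
  edge (15, 5)→(4, 9): d=(-11,4) right/bottom  bias=-1
    (2,1)@(5, 3): e=[-31,0,62] → .  [on edge]
    (4,2)@(9, 5): e=[1,6,24] → X
    (5,2)@(11, 5): e=[11,4,16] → X
    (6,2)@(13, 5): e=[21,2,8] → X
    (7,2)@(15, 5): e=[31,0,0] → .  [on edge]
    (3,3)@(7, 7): e=[3,18,10] → X
    (5,3)@(11, 7): e=[23,14,-6] → .
    (6,3)@(13, 7): e=[33,12,-14] → .
    (3,4)@(7, 9): e=[15,28,-12] → .
    (4,4)@(9, 9): e=[25,26,-20] → .
  covered (5 px):
    . . . . . . . . .
    . . . . . . . . .
    . . . . X X X . .
    . . . X X . . . .
    . . . . . . . . .
T1:
  2·area = 16  (B↔C swapped to make it positive)
  edge (14, 6)→(6, 6): d=(-8,0) right/bottom  bias=-1
  edge (6, 6)→(7, 4): d=(1,-2) top-left  bias=+0
  edge (7, 4)→(14, 6): d=(7,2) right/bottom  bias=-1
    (3,2)@(7, 5): e=[8,1,7] → X
    (4,2)@(9, 5): e=[8,5,3] → X
    (5,2)@(11, 5): e=[8,9,-1] → .
    (3,3)@(7, 7): e=[-8,3,21] → .
    (4,3)@(9, 7): e=[-8,7,17] → .
  covered (2 px):
    . . . . . . . . .
    . . . . . . . . .
    . . . X X . . . .
    . . . . . . . . .
    . . . . . . . . .
T2:
  2·area = 8
  edge (0, 6)→(8, 4): d=(8,-2) top-left  bias=+0
  edge (8, 4)→(12, 4): d=(4,0) top-left  bias=+0
  edge (12, 4)→(0, 6): d=(-12,2) right/bottom  bias=-1
    (2,2)@(5, 5): e=[2,4,2] → X
    (3,2)@(7, 5): e=[6,4,-2] → .
    (2,3)@(5, 7): e=[18,12,-22] → .
  covered (1 px):
    . . . . . . . . .
    . . . . . . . . .
    . . X . . . . . .
    . . . . . . . . .
    . . . . . . . . .

Result: 8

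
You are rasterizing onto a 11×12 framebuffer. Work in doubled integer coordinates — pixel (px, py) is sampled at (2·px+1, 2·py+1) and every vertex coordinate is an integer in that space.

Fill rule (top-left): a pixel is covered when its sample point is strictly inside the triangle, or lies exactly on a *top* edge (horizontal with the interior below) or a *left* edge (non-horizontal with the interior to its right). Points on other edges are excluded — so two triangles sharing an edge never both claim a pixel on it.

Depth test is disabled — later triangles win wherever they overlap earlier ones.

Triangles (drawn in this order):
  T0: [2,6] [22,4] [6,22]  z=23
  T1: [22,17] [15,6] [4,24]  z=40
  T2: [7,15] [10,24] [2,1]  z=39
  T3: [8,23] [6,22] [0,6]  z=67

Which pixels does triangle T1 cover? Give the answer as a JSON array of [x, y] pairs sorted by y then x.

T0:
  2·area = 328
  edge (2, 6)→(22, 4): d=(20,-2) top-left  bias=+0
  edge (22, 4)→(6, 22): d=(-16,18) right/bottom  bias=-1
  edge (6, 22)→(2, 6): d=(-4,-16) top-left  bias=+0
    (6,2)@(13, 5): e=[2,146,180] → #
    (7,2)@(15, 5): e=[6,110,212] → #
    (8,2)@(17, 5): e=[10,74,244] → #
    (9,2)@(19, 5): e=[14,38,276] → #
    (10,2)@(21, 5): e=[18,2,308] → #
    (1,3)@(3, 7): e=[22,294,12] → #
    (2,3)@(5, 7): e=[26,258,44] → #
    (3,3)@(7, 7): e=[30,222,76] → #
    (4,3)@(9, 7): e=[34,186,108] → #
    (5,3)@(11, 7): e=[38,150,140] → #
    (10,3)@(21, 7): e=[58,-30,300] → ·
    (1,4)@(3, 9): e=[62,262,4] → #
  covered (41 px):
    · · · · · · · · · · ·
    · · · · · · · · · · ·
    · · · · · · # # # # #
    · # # # # # # # # # ·
    · # # # # # # # # · ·
    · · # # # # # # · · ·
    · · # # # # # · · · ·
    · · # # # # · · · · ·
    · · # # # · · · · · ·
    · · · # · · · · · · ·
    · · · · · · · · · · ·
    · · · · · · · · · · ·
T1:
  2·area = 247  (B↔C swapped to make it positive)
  edge (22, 17)→(4, 24): d=(-18,7) right/bottom  bias=-1
  edge (4, 24)→(15, 6): d=(11,-18) top-left  bias=+0
  edge (15, 6)→(22, 17): d=(7,11) right/bottom  bias=-1
    (7,3)@(15, 7): e=[229,11,7] → #
    (8,3)@(17, 7): e=[215,47,-15] → ·
    (7,4)@(15, 9): e=[193,33,21] → #
    (8,4)@(17, 9): e=[179,69,-1] → ·
    (6,5)@(13, 11): e=[171,19,57] → #
    (8,5)@(17, 11): e=[143,91,13] → #
    (9,5)@(19, 11): e=[129,127,-9] → ·
    (5,6)@(11, 13): e=[149,5,93] → #
    (9,6)@(19, 13): e=[93,149,5] → #
    (10,6)@(21, 13): e=[79,185,-17] → ·
    (5,7)@(11, 15): e=[113,27,107] → #
    (10,7)@(21, 15): e=[43,207,-3] → ·
  covered (30 px):
    · · · · · · · · · · ·
    · · · · · · · · · · ·
    · · · · · · · · · · ·
    · · · · · · · # · · ·
    · · · · · · · # · · ·
    · · · · · · # # # · ·
    · · · · · # # # # # ·
    · · · · · # # # # # ·
    · · · · # # # # # # #
    · · · · # # # # · · ·
    · · · # # # · · · · ·
    · · # · · · · · · · ·
T2:
  2·area = 3
  edge (7, 15)→(10, 24): d=(3,9) right/bottom  bias=-1
  edge (10, 24)→(2, 1): d=(-8,-23) top-left  bias=+0
  edge (2, 1)→(7, 15): d=(5,14) right/bottom  bias=-1
    (1,1)@(3, 3): e=[0,7,-4] → ·  [on edge]
    (2,4)@(5, 9): e=[0,5,-2] → ·  [on edge]
    (3,7)@(7, 15): e=[0,3,0] → ·  [on edge]
    (4,10)@(9, 21): e=[0,1,2] → ·  [on edge]
  covered (0 px):
    · · · · · · · · · · ·
    · · · · · · · · · · ·
    · · · · · · · · · · ·
    · · · · · · · · · · ·
    · · · · · · · · · · ·
    · · · · · · · · · · ·
    · · · · · · · · · · ·
    · · · · · · · · · · ·
    · · · · · · · · · · ·
    · · · · · · · · · · ·
    · · · · · · · · · · ·
    · · · · · · · · · · ·
T3:
  2·area = 26
  edge (8, 23)→(6, 22): d=(-2,-1) top-left  bias=+0
  edge (6, 22)→(0, 6): d=(-6,-16) top-left  bias=+0
  edge (0, 6)→(8, 23): d=(8,17) right/bottom  bias=-1
    (1,6)@(3, 13): e=[15,6,5] → #
    (2,6)@(5, 13): e=[17,38,-29] → ·
    (1,7)@(3, 15): e=[11,-6,21] → ·
    (2,8)@(5, 17): e=[9,14,3] → #
    (3,8)@(7, 17): e=[11,46,-31] → ·
    (2,9)@(5, 19): e=[5,2,19] → #
    (3,9)@(7, 19): e=[7,34,-15] → ·
    (2,10)@(5, 21): e=[1,-10,35] → ·
    (3,10)@(7, 21): e=[3,22,1] → #
    (4,10)@(9, 21): e=[5,54,-33] → ·
    (3,11)@(7, 23): e=[-1,10,17] → ·
  covered (4 px):
    · · · · · · · · · · ·
    · · · · · · · · · · ·
    · · · · · · · · · · ·
    · · · · · · · · · · ·
    · · · · · · · · · · ·
    · · · · · · · · · · ·
    · # · · · · · · · · ·
    · · · · · · · · · · ·
    · · # · · · · · · · ·
    · · # · · · · · · · ·
    · · · # · · · · · · ·
    · · · · · · · · · · ·

Result: [[7,3],[7,4],[6,5],[7,5],[8,5],[5,6],[6,6],[7,6],[8,6],[9,6],[5,7],[6,7],[7,7],[8,7],[9,7],[4,8],[5,8],[6,8],[7,8],[8,8],[9,8],[10,8],[4,9],[5,9],[6,9],[7,9],[3,10],[4,10],[5,10],[2,11]]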